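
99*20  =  1980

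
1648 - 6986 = -5338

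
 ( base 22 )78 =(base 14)B8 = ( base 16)a2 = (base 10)162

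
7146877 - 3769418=3377459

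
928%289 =61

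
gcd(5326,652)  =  2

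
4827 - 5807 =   -  980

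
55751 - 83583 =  - 27832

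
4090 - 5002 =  - 912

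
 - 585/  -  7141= 585/7141 = 0.08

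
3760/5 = 752 = 752.00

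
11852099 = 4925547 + 6926552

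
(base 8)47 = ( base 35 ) 14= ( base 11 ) 36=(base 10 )39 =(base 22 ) 1h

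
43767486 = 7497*5838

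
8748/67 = 8748/67 = 130.57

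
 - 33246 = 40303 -73549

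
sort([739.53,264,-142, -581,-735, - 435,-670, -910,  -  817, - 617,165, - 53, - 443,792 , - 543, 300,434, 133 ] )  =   [  -  910, - 817,-735, - 670, - 617, - 581,- 543, - 443,-435, - 142, - 53, 133,165, 264,  300,434, 739.53 , 792]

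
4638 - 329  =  4309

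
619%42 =31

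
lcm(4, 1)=4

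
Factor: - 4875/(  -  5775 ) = 5^1 * 7^( - 1 ) * 11^(  -  1 )*13^1  =  65/77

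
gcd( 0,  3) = 3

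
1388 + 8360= 9748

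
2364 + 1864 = 4228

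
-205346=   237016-442362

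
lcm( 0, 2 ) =0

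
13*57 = 741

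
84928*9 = 764352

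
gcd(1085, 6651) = 1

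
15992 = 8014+7978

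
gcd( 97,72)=1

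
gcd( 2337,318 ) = 3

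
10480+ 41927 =52407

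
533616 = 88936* 6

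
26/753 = 26/753 = 0.03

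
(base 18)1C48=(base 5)303200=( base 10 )9800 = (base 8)23110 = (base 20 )14A0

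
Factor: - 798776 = -2^3 * 11^1*29^1*313^1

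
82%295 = 82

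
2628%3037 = 2628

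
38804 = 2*19402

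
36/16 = 9/4 = 2.25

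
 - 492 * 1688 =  - 830496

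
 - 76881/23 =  - 76881/23= - 3342.65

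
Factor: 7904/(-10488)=-2^2*3^( - 1)*13^1*23^( - 1 ) =- 52/69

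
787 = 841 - 54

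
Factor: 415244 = 2^2 * 103811^1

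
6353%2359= 1635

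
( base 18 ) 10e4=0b1011111001000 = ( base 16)17c8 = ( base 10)6088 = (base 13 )2A04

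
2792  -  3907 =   -  1115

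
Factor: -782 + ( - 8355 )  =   - 9137=-9137^1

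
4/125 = 4/125 = 0.03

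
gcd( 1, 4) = 1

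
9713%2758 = 1439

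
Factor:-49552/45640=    - 2^1 * 5^(-1) * 7^( - 1 )*19^1 = -38/35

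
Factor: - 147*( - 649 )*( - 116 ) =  - 2^2 *3^1*7^2 * 11^1*29^1*59^1= -11066748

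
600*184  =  110400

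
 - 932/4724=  - 1+948/1181 = - 0.20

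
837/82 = 837/82 = 10.21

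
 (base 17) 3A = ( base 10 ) 61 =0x3d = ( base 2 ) 111101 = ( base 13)49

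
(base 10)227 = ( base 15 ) 102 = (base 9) 272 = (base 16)e3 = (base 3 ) 22102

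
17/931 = 17/931 = 0.02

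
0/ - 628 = 0/1 = -  0.00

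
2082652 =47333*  44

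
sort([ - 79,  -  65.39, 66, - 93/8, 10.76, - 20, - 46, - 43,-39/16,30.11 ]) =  [ - 79, - 65.39, - 46, - 43, - 20, - 93/8,-39/16,10.76, 30.11 , 66 ]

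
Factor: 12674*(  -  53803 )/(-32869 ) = 2^1*173^1*311^1*6337^1*32869^(-1) =681899222/32869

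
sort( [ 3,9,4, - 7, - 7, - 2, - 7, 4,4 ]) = [ - 7, - 7, - 7,  -  2 , 3, 4, 4, 4,9]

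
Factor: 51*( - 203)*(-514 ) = 2^1*3^1*7^1*17^1*29^1*257^1 = 5321442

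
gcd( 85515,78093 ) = 3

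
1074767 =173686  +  901081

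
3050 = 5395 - 2345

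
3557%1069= 350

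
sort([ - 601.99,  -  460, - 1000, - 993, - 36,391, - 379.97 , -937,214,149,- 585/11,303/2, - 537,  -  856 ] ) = [ - 1000, - 993,-937, - 856, -601.99, - 537, - 460, - 379.97, - 585/11,- 36,149,303/2,214,391 ] 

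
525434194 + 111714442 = 637148636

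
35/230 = 7/46 = 0.15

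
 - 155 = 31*( - 5) 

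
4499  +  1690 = 6189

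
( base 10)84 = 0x54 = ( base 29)2q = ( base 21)40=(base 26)36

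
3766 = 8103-4337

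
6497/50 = 129 + 47/50  =  129.94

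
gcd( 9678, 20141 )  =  1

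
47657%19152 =9353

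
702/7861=702/7861 = 0.09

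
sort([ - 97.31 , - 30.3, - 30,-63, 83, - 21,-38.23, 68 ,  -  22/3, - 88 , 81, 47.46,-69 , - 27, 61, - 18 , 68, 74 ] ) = [ - 97.31,  -  88, - 69, - 63,- 38.23, - 30.3, -30, - 27, - 21, - 18,  -  22/3, 47.46, 61, 68,  68, 74, 81 , 83] 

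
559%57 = 46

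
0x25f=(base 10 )607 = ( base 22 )15d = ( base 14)315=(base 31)JI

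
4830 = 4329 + 501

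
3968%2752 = 1216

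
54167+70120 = 124287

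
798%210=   168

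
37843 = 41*923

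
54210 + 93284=147494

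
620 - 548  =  72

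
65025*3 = 195075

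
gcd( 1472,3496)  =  184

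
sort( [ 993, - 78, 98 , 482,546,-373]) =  [  -  373, - 78,98,482, 546,  993]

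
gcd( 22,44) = 22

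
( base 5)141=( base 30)1G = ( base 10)46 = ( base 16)2E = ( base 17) 2C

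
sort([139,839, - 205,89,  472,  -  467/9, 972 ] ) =[ - 205, - 467/9, 89,139, 472,  839, 972]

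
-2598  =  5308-7906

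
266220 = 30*8874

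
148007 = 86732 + 61275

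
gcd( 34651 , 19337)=1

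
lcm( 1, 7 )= 7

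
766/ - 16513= - 766/16513= - 0.05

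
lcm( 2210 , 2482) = 161330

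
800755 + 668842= 1469597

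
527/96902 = 527/96902 = 0.01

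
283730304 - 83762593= 199967711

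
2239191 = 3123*717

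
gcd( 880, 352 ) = 176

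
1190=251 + 939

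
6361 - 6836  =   - 475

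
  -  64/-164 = 16/41 = 0.39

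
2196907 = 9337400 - 7140493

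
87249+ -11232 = 76017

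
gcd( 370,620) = 10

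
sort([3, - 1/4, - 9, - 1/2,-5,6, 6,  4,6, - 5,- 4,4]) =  [ - 9, - 5, - 5, - 4, - 1/2,- 1/4, 3,4, 4  ,  6,  6,6]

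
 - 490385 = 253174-743559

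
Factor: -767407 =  - 211^1  *3637^1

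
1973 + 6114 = 8087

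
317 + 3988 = 4305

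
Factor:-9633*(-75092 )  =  723361236= 2^2 * 3^1*13^2*19^1 * 18773^1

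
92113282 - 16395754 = 75717528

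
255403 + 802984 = 1058387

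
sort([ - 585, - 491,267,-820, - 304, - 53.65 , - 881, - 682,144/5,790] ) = [ - 881,- 820, - 682,-585, - 491, - 304, - 53.65, 144/5,267, 790] 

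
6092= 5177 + 915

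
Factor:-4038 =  - 2^1*3^1*673^1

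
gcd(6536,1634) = 1634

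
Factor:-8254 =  - 2^1 * 4127^1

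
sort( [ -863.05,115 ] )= [ - 863.05 , 115 ]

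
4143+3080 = 7223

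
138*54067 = 7461246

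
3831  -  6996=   -  3165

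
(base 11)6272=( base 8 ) 20163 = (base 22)h3d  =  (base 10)8307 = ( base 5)231212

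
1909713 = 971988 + 937725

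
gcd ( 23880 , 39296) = 8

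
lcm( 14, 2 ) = 14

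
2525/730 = 505/146 = 3.46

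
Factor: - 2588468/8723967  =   - 2^2*3^( - 1) * 7^( - 1)*415427^( - 1)*647117^1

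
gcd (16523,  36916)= 1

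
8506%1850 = 1106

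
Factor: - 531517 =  - 7^1 * 75931^1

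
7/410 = 7/410 = 0.02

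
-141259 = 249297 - 390556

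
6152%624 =536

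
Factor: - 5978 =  -2^1*7^2*61^1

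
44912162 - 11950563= 32961599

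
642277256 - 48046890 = 594230366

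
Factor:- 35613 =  - 3^3*1319^1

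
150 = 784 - 634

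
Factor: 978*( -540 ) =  - 528120 = -  2^3*3^4* 5^1 * 163^1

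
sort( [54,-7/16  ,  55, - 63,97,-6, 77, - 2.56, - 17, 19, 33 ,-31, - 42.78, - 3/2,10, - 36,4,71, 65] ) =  [ - 63, - 42.78, - 36, - 31, - 17, - 6, - 2.56, - 3/2, - 7/16, 4,10,19,33, 54 , 55 , 65, 71 , 77,97]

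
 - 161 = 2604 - 2765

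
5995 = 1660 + 4335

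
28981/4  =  7245 + 1/4 = 7245.25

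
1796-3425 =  - 1629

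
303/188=1 + 115/188 = 1.61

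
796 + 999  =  1795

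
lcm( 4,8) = 8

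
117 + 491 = 608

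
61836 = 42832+19004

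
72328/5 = 72328/5 = 14465.60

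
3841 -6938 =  - 3097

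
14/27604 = 7/13802 = 0.00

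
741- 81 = 660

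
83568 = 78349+5219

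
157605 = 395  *399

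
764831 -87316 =677515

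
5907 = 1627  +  4280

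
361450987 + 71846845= 433297832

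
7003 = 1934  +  5069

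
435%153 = 129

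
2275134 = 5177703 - 2902569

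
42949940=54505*788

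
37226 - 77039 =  - 39813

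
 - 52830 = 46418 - 99248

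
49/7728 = 7/1104 = 0.01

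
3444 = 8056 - 4612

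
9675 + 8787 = 18462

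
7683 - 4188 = 3495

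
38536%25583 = 12953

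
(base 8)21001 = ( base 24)f2h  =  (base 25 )DN5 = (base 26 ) cml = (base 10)8705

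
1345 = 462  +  883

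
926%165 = 101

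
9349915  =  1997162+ 7352753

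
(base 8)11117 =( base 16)124f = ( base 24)837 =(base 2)1001001001111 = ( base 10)4687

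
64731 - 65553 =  - 822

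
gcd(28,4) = 4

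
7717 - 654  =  7063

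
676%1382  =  676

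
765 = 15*51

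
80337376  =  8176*9826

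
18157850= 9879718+8278132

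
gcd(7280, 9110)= 10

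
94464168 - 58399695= 36064473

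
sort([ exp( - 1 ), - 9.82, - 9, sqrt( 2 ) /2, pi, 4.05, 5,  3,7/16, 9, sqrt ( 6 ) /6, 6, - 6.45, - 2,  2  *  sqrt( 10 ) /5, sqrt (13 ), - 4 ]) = [ - 9.82, - 9, - 6.45, - 4, - 2, exp( - 1 ), sqrt( 6)/6,7/16,  sqrt ( 2) /2 , 2*sqrt(10 )/5, 3, pi , sqrt( 13 ), 4.05,  5, 6, 9]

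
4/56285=4/56285 = 0.00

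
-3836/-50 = 76 + 18/25 = 76.72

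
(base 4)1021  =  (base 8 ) 111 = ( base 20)3d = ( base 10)73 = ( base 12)61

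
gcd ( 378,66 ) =6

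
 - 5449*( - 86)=468614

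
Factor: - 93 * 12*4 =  - 4464 = - 2^4*3^2*31^1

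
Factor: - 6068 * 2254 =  - 2^3*7^2*23^1 * 37^1*41^1= - 13677272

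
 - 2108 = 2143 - 4251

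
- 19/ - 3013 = 19/3013= 0.01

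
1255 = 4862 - 3607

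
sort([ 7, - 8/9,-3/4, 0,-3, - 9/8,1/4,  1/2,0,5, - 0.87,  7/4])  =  [ - 3, - 9/8, - 8/9, - 0.87, - 3/4, 0 , 0,1/4, 1/2, 7/4,5,  7]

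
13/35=13/35 = 0.37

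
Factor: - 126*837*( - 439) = 46297818 = 2^1*3^5*7^1*31^1*439^1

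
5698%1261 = 654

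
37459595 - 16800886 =20658709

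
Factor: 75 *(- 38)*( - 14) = 39900 =2^2*3^1*5^2*7^1*19^1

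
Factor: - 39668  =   - 2^2*47^1*211^1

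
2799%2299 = 500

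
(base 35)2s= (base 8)142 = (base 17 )5d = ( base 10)98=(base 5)343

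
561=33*17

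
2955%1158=639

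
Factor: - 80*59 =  - 4720= -2^4* 5^1 *59^1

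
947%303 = 38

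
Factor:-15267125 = -5^3 * 37^1 * 3301^1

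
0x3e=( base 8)76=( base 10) 62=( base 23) 2g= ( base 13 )4A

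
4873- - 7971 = 12844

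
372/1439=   372/1439 = 0.26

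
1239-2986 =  - 1747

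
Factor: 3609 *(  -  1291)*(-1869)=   3^3 * 7^1*89^1  *401^1*1291^1= 8708080311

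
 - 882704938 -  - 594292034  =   - 288412904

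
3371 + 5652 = 9023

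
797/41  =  19+18/41 = 19.44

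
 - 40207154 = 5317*( - 7562)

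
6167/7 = 881 = 881.00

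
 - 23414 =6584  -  29998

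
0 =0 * 15293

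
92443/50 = 92443/50 = 1848.86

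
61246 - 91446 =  - 30200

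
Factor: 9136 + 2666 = 11802 = 2^1*3^1 *7^1*  281^1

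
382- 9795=- 9413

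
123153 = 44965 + 78188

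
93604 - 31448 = 62156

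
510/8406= 85/1401 = 0.06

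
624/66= 104/11 = 9.45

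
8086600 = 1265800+6820800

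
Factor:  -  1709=-1709^1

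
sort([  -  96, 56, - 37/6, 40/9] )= [ - 96, - 37/6, 40/9,56]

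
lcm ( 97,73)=7081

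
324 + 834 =1158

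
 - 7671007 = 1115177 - 8786184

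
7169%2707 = 1755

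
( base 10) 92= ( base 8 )134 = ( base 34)2O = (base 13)71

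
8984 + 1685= 10669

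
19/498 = 19/498 = 0.04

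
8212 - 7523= 689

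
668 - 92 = 576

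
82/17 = 82/17 = 4.82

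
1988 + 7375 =9363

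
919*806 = 740714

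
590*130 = 76700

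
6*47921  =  287526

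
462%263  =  199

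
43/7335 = 43/7335 = 0.01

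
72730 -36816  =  35914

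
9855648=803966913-794111265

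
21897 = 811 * 27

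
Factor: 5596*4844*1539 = 41717709936 =2^4*3^4*7^1*19^1*173^1*1399^1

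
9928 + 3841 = 13769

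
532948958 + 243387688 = 776336646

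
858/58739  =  858/58739 = 0.01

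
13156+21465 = 34621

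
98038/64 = 1531 + 27/32=1531.84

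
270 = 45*6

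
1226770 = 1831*670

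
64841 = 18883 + 45958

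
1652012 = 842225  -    -  809787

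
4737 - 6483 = -1746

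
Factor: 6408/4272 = 3/2 = 2^ ( - 1 )*3^1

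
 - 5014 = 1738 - 6752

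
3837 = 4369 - 532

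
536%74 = 18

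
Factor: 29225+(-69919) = - 40694 = - 2^1 * 20347^1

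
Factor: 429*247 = 105963= 3^1*11^1*13^2*19^1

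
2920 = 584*5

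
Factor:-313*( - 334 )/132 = 2^( - 1 )*3^ (  -  1)*11^( - 1)*167^1*313^1 = 52271/66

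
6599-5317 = 1282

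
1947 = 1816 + 131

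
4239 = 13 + 4226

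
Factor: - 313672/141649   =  -2^3*39209^1*141649^(-1 ) 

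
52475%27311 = 25164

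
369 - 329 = 40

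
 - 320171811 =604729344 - 924901155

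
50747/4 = 50747/4 = 12686.75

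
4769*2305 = 10992545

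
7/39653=7/39653 =0.00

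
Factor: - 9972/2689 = - 2^2 * 3^2*277^1*2689^( - 1 ) 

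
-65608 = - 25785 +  - 39823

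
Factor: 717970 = 2^1*5^1*11^1*61^1*107^1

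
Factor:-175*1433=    -250775 = - 5^2*7^1*1433^1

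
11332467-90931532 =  - 79599065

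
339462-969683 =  - 630221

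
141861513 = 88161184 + 53700329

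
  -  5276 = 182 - 5458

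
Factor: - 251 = -251^1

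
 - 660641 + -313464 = -974105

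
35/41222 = 35/41222  =  0.00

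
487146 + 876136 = 1363282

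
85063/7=85063/7 = 12151.86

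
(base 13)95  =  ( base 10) 122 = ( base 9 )145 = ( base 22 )5c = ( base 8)172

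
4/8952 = 1/2238 = 0.00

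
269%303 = 269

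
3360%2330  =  1030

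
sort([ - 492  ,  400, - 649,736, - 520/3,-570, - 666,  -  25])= [  -  666, - 649, - 570, - 492 , - 520/3,-25, 400, 736 ]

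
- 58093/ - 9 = 58093/9 = 6454.78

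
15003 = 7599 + 7404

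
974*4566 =4447284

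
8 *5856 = 46848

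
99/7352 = 99/7352= 0.01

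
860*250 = 215000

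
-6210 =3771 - 9981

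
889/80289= 889/80289 = 0.01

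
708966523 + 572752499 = 1281719022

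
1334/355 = 3 + 269/355 =3.76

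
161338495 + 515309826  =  676648321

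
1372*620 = 850640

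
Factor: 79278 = 2^1*3^1*73^1 * 181^1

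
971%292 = 95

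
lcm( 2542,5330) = 165230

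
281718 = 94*2997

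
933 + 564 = 1497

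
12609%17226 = 12609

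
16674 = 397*42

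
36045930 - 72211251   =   - 36165321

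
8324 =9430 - 1106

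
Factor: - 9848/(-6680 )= 1231/835 = 5^ ( - 1)*167^(-1) * 1231^1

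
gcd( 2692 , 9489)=1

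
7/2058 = 1/294=0.00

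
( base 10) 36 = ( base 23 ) 1D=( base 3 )1100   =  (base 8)44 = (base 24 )1C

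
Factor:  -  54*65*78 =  - 273780 = -2^2*3^4 * 5^1*13^2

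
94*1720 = 161680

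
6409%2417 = 1575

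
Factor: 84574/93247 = 2^1*11^( - 1) *173^ (  -  1 )*863^1 = 1726/1903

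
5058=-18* ( - 281)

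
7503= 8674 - 1171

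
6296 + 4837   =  11133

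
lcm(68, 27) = 1836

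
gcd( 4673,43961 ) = 1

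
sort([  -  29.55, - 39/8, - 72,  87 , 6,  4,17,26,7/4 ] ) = [-72, - 29.55, - 39/8,7/4,4,  6,17,26, 87] 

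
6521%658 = 599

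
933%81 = 42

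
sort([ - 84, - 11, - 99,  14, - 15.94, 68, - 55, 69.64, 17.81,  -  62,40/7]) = [ - 99 , - 84, - 62, - 55, - 15.94, - 11, 40/7, 14, 17.81, 68, 69.64 ] 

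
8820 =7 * 1260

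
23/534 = 23/534 = 0.04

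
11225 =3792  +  7433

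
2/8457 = 2/8457 = 0.00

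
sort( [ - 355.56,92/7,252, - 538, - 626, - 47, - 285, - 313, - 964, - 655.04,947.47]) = [ - 964, - 655.04,-626,- 538,- 355.56, - 313, - 285, - 47 , 92/7,  252,947.47]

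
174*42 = 7308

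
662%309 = 44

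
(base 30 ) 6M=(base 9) 244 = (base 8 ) 312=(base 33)64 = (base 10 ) 202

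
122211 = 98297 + 23914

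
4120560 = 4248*970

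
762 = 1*762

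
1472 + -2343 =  - 871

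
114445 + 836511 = 950956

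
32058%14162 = 3734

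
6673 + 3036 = 9709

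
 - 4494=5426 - 9920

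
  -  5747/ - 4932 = 5747/4932 = 1.17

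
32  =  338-306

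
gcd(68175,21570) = 15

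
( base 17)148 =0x16D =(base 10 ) 365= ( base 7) 1031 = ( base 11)302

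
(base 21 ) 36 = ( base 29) 2B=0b1000101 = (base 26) 2h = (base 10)69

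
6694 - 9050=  - 2356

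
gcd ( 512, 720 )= 16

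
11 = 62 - 51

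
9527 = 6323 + 3204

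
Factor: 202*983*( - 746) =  - 148130236=- 2^2 * 101^1*373^1*983^1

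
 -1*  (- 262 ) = 262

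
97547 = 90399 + 7148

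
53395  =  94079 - 40684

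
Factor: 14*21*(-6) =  - 2^2 * 3^2*7^2 = - 1764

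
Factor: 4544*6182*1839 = 2^7 * 3^1*11^1 * 71^1*281^1 *613^1 = 51659363712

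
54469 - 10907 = 43562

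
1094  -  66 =1028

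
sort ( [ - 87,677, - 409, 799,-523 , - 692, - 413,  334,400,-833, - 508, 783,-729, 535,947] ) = [  -  833, - 729 ,- 692,-523,-508,-413, - 409,-87,334 , 400, 535,677,783,799,947 ] 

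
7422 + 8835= 16257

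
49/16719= 49/16719= 0.00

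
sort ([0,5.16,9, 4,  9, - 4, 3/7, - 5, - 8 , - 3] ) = [ - 8  ,  -  5, - 4,-3,0,  3/7, 4, 5.16, 9, 9]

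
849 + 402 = 1251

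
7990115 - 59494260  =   - 51504145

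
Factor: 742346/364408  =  2^( - 2)*101^( - 1)*  823^1 =823/404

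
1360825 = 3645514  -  2284689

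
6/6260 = 3/3130 = 0.00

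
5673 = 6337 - 664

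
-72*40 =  - 2880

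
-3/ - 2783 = 3/2783 = 0.00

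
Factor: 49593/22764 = 2^( - 2)*7^( - 1)*61^1 = 61/28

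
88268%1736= 1468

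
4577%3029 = 1548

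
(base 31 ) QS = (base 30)ro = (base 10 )834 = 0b1101000010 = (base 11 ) 699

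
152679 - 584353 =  - 431674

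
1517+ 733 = 2250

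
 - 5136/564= - 10+42/47 = -9.11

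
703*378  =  265734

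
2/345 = 2/345 = 0.01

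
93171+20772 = 113943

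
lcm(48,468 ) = 1872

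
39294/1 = 39294 = 39294.00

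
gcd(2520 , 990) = 90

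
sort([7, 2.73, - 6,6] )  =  [ - 6,2.73,6 , 7]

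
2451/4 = 2451/4 = 612.75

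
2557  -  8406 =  - 5849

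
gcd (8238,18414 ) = 6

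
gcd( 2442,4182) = 6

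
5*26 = 130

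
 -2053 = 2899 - 4952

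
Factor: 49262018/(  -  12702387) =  - 2^1*3^( - 1 )* 13^1*67^1*241^( - 1)*17569^( - 1)*28279^1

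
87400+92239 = 179639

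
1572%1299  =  273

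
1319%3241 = 1319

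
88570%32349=23872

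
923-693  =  230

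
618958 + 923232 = 1542190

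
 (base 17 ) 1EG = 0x21F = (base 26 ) KN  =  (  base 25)li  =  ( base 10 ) 543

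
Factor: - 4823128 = -2^3 * 602891^1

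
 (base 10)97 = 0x61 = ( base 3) 10121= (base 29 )3a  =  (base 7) 166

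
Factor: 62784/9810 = 32/5  =  2^5*5^( - 1 )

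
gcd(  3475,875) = 25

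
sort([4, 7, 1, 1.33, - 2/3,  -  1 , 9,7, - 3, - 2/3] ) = [ - 3, - 1, - 2/3, - 2/3, 1,1.33, 4,7 , 7,9 ] 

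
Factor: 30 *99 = 2^1*3^3*5^1 * 11^1  =  2970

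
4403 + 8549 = 12952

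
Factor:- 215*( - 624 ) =134160 = 2^4 * 3^1*5^1*13^1*43^1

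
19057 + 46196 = 65253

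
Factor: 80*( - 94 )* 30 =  - 2^6 * 3^1 * 5^2* 47^1 =-225600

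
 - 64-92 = -156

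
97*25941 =2516277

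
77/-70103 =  - 7/6373 = - 0.00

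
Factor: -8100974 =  - 2^1 * 7^5*241^1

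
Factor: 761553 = 3^2* 13^1*23^1 * 283^1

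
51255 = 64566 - 13311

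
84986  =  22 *3863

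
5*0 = 0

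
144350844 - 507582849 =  - 363232005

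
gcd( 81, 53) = 1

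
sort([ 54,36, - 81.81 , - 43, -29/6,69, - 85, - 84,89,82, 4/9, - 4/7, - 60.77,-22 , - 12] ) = [-85, - 84, - 81.81, - 60.77, - 43, - 22, - 12 ,-29/6 , - 4/7, 4/9, 36,  54, 69,82, 89]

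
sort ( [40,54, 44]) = [ 40,44,54]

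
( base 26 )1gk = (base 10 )1112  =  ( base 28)1bk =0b10001011000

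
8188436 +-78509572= -70321136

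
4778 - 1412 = 3366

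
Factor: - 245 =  - 5^1 * 7^2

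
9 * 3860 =34740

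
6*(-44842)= - 269052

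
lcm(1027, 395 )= 5135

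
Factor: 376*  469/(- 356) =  - 2^1 * 7^1*47^1*67^1*89^ ( - 1) = - 44086/89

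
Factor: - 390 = -2^1*3^1*5^1 * 13^1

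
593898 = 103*5766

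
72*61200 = 4406400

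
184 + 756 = 940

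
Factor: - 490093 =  - 17^1*127^1*227^1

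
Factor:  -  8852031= - 3^3*327853^1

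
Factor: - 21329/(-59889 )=3^( - 1)*7^1 * 11^1*277^1 * 19963^( - 1 ) 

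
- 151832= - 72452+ - 79380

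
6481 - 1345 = 5136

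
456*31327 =14285112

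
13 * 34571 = 449423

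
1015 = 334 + 681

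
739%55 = 24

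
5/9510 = 1/1902  =  0.00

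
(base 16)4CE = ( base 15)570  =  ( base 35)105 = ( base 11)A19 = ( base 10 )1230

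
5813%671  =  445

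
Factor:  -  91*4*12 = -2^4*3^1*7^1*13^1= - 4368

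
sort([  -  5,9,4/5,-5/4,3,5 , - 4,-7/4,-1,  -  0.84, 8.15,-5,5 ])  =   [  -  5, - 5, - 4,-7/4, - 5/4,-1,-0.84,4/5,3,5,5,8.15,9]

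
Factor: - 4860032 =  - 2^7*43^1*883^1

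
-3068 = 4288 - 7356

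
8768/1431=8768/1431 = 6.13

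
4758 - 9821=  - 5063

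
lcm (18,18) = 18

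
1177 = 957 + 220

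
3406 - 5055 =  - 1649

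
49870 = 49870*1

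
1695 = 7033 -5338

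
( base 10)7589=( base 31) 7RP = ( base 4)1312211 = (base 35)66T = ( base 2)1110110100101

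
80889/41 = 1972 + 37/41= 1972.90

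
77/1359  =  77/1359 = 0.06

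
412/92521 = 412/92521   =  0.00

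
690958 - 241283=449675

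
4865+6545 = 11410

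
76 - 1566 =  - 1490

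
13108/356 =36 + 73/89= 36.82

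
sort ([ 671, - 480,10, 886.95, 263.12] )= [ - 480, 10,263.12,671,886.95 ]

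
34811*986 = 34323646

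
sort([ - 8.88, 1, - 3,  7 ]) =[ - 8.88,  -  3, 1, 7 ] 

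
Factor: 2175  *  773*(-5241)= - 8811562275 = -  3^2 * 5^2*29^1*773^1*1747^1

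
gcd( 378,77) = 7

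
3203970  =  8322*385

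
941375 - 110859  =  830516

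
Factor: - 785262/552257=-2^1*3^1*29^1*269^ ( - 1 )*2053^( - 1 )*4513^1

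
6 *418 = 2508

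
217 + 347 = 564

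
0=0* 914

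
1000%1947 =1000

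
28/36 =7/9= 0.78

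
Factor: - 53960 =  - 2^3*5^1*19^1*71^1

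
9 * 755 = 6795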